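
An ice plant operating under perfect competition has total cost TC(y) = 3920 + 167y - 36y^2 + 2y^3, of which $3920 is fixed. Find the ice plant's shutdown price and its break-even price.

Shutdown price = min AVC. AVC = 167 - 36y + 2y^2, with vertex at y = 9 and minimum $5.
ATC = 3920/y + 167 - 36y + 2y^2. Setting dATC/dy = −3920/y^2 − 36 + 4y = 0 gives y = 14 (since 4·14^3 − 36·14^2 = 3920).
min ATC = 3920/14 + 167 − 36·14 + 2·14^2 = $335. That is the break-even price.
Between these two prices the firm operates at a loss; above $335 it earns a profit.

Shutdown price = $5; break-even price = $335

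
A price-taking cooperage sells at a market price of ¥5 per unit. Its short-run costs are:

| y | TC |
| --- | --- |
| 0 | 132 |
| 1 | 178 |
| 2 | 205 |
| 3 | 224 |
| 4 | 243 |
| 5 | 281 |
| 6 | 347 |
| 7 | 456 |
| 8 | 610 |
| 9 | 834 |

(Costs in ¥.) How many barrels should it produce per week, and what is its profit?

y = 0 (shut down); profit = -¥132

Compute π = P·y − TC at each output: y=0: -132; y=1: -173; y=2: -195; y=3: -209; y=4: -223; y=5: -256; y=6: -317; y=7: -421; y=8: -570; y=9: -789.
Profit is highest at y = 0. Equivalently, the lowest AVC in the table is 111/4 ≈ ¥27.75 at y = 4, and P = ¥5 falls below it — price never covers variable cost, so the firm shuts down and loses only its fixed cost.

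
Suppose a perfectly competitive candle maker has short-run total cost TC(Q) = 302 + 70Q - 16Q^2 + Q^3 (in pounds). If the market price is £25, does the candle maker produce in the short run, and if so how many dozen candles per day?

Strip out fixed cost: VC = 70Q - 16Q^2 + Q^3. Then AVC = 70 - 16Q + Q^2 and MC = 70 - 32Q + 3Q^2.
AVC is minimized where dAVC/dQ = -16 + 2Q = 0, at Q = 8; min AVC = 70 - 16·8 + 8^2 = £6.
Since P = £25 ≥ min AVC = £6, price covers variable cost and the firm should produce.
Solving P = MC: 45 - 32Q + 3Q^2 = 0 ⇒ Q = 5/3 or 9. On the upward-sloping branch, Q* = 9.
Check: AVC at Q = 9 is £7 ≤ P, so revenue covers variable cost.
Profit = P·Q − TC = 25·9 − 365 = -£140, a loss, but smaller than the £302 fixed cost the firm would lose by shutting down.

Produce at Q = 9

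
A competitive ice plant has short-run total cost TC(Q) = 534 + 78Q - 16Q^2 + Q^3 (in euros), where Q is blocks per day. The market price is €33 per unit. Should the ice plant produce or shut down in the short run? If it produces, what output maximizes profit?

Variable cost is VC = 78Q - 16Q^2 + Q^3, so AVC = VC/Q = 78 - 16Q + Q^2 and MC = dTC/dQ = 78 - 32Q + 3Q^2.
The AVC parabola has its vertex at Q = 16/2 = 8, where AVC = 78 - 16·8 + 8^2 = €14.
P = €33 exceeds min AVC = €14, so the firm stays open.
P = MC gives 45 - 32Q + 3Q^2 = 0, with roots 5/3 and 9. Take the larger (rising MC): Q* = 9.
Check: AVC at Q = 9 is €15 ≤ P, so revenue covers variable cost.
Profit = P·Q − TC = 33·9 − 669 = -€372, a loss, but smaller than the €534 fixed cost the firm would lose by shutting down.

Produce at Q = 9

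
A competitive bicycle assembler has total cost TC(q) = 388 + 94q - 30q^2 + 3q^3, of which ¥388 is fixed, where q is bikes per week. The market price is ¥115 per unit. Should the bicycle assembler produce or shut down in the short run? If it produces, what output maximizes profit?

From TC, MC = TC'(q) = 94 - 60q + 9q^2 and AVC = VC/q = 94 - 30q + 3q^2.
AVC hits its minimum where MC = AVC, at q = 5, giving min AVC = 94 - 30·5 + 3·5^2 = ¥19.
Since P = ¥115 ≥ min AVC = ¥19, price covers variable cost and the firm should produce.
P = MC gives -21 - 60q + 9q^2 = 0, with roots -1/3 and 7. Take the larger (rising MC): q* = 7.
Check: AVC at q = 7 is ¥31 ≤ P, so revenue covers variable cost.
Profit = P·q − TC = 115·7 − 605 = ¥200.

Produce at q = 7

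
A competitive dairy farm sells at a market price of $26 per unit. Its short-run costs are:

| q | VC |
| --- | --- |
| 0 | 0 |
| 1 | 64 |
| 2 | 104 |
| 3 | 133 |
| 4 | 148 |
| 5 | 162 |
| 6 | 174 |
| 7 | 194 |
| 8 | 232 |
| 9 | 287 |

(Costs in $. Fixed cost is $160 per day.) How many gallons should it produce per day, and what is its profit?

q = 0 (shut down); profit = -$160

Tabulate TR − TC: q=0: -160; q=1: -198; q=2: -212; q=3: -215; q=4: -204; q=5: -192; q=6: -178; q=7: -172; q=8: -184; q=9: -213.
Profit is highest at q = 0. Equivalently, the lowest AVC in the table is 194/7 ≈ $27.71 at q = 7, and P = $26 falls below it — price never covers variable cost, so the firm shuts down and loses only its fixed cost.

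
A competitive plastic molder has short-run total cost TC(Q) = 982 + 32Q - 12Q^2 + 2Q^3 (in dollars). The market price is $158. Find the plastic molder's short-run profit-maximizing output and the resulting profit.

Profit = -$198 at Q = 7

AVC = 32 - 12Q + 2Q^2 has its minimum $14 at Q = 3; price $158 clears that bar, so the firm operates.
MC = 32 - 24Q + 6Q^2. Setting P = MC and taking the root on the rising branch gives Q* = 7.
TR = 158·7 = 1106. TC = 982 + 322 = 1304. Profit = 1106 − 1304 = -$198.
That loss of $198 beats the $982 the firm would lose by shutting down; producing recovers $784 of fixed cost.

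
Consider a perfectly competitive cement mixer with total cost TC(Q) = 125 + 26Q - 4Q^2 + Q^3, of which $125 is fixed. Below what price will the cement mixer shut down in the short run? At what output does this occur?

$22 per unit, at Q = 2

The shutdown price is the minimum of AVC. VC = 26Q - 4Q^2 + Q^3, so AVC = 26 - 4Q + Q^2.
dAVC/dQ = -4 + 2Q = 0 gives Q = 2. min AVC = 26 - 4·2 + 2^2 = 22.
So the shutdown price is $22.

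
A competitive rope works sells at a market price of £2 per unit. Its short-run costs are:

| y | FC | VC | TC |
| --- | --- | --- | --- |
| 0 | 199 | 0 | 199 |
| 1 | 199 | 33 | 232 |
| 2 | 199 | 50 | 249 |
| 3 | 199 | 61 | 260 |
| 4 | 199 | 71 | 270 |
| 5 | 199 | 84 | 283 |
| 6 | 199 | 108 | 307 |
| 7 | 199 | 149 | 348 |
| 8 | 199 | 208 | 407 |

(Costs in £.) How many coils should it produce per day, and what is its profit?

Tabulate TR − TC: y=0: -199; y=1: -230; y=2: -245; y=3: -254; y=4: -262; y=5: -273; y=6: -295; y=7: -334; y=8: -391.
Profit is highest at y = 0. Equivalently, the lowest AVC in the table is 84/5 ≈ £16.80 at y = 5, and P = £2 falls below it — price never covers variable cost, so the firm shuts down and loses only its fixed cost.

y = 0 (shut down); profit = -£199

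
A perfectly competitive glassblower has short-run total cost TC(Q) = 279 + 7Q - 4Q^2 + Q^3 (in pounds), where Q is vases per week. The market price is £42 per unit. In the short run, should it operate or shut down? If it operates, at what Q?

Produce at Q = 5

Strip out fixed cost: VC = 7Q - 4Q^2 + Q^3. Then AVC = 7 - 4Q + Q^2 and MC = 7 - 8Q + 3Q^2.
The AVC parabola has its vertex at Q = 4/2 = 2, where AVC = 7 - 4·2 + 2^2 = £3.
Because £42 ≥ £3, revenue can cover variable cost; the firm operates.
Solving P = MC: -35 - 8Q + 3Q^2 = 0 ⇒ Q = -7/3 or 5. On the upward-sloping branch, Q* = 5.
Check: AVC at Q = 5 is £12 ≤ P, so revenue covers variable cost.
Profit = P·Q − TC = 42·5 − 339 = -£129, a loss, but smaller than the £279 fixed cost the firm would lose by shutting down.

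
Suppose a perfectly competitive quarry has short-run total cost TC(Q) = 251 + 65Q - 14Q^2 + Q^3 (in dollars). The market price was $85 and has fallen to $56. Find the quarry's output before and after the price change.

MC = 65 - 28Q + 3Q^2; the shutdown threshold is min AVC = $16 (at Q = 7).
With P = $85 above the shutdown price, P = MC gives Q = 10.
At P = $56 ≥ min AVC, set P = MC: Q = 9. The firm stays open but cuts output.

Output falls from 10 to 9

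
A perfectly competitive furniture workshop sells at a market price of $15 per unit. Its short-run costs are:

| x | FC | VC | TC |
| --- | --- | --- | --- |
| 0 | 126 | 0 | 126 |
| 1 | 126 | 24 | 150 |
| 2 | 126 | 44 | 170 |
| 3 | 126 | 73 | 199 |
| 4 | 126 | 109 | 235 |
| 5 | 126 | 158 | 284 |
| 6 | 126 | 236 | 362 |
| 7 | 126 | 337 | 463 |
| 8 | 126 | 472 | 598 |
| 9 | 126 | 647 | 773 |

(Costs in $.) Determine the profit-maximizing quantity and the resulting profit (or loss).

x = 0 (shut down); profit = -$126

Tabulate TR − TC: x=0: -126; x=1: -135; x=2: -140; x=3: -154; x=4: -175; x=5: -209; x=6: -272; x=7: -358; x=8: -478; x=9: -638.
Profit is highest at x = 0. Equivalently, the lowest AVC in the table is 44/2 ≈ $22 at x = 2, and P = $15 falls below it — price never covers variable cost, so the firm shuts down and loses only its fixed cost.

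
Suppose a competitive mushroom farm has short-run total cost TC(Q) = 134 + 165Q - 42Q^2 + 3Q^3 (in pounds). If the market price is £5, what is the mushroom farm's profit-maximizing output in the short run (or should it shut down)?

Strip out fixed cost: VC = 165Q - 42Q^2 + 3Q^3. Then AVC = 165 - 42Q + 3Q^2 and MC = 165 - 84Q + 9Q^2.
The AVC parabola has its vertex at Q = 42/6 = 7, where AVC = 165 - 42·7 + 3·7^2 = £18.
Since P = £5 < min AVC = £18, price fails to cover variable cost at any output.
The firm minimizes its loss by shutting down and losing only its fixed cost of £134.

Shut down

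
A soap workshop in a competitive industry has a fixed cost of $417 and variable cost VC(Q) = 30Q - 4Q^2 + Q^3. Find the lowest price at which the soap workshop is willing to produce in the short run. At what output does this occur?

$26 per unit, at Q = 2

The shutdown price is the minimum of AVC. VC = 30Q - 4Q^2 + Q^3, so AVC = 30 - 4Q + Q^2.
At the minimum of AVC, MC = AVC. MC = 30 - 8Q + 3Q^2; setting MC = AVC gives 2Q^2 - 4Q = 0, so Q = 2. min AVC = 26.
The firm shuts down for any P below $26.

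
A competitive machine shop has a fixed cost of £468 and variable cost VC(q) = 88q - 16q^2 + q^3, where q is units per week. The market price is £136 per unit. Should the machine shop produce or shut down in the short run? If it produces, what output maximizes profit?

Strip out fixed cost: VC = 88q - 16q^2 + q^3. Then AVC = 88 - 16q + q^2 and MC = 88 - 32q + 3q^2.
AVC is minimized where dAVC/dq = -16 + 2q = 0, at q = 8; min AVC = 88 - 16·8 + 8^2 = £24.
P = £136 exceeds min AVC = £24, so the firm stays open.
P = MC gives -48 - 32q + 3q^2 = 0, with roots -4/3 and 12. Take the larger (rising MC): q* = 12.
Check: AVC at q = 12 is £40 ≤ P, so revenue covers variable cost.
Profit = P·q − TC = 136·12 − 948 = £684.

Produce at q = 12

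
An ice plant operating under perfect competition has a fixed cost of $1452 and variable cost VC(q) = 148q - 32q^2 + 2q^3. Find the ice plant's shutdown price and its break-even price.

Shutdown price = $20; break-even price = $170

AVC = 148 - 32q + 2q^2; minimized at q = 8, giving min AVC = $20. That is the shutdown price.
ATC = 1452/q + 148 - 32q + 2q^2. Setting dATC/dq = −1452/q^2 − 32 + 4q = 0 gives q = 11 (since 4·11^3 − 32·11^2 = 1452).
min ATC = 1452/11 + 148 − 32·11 + 2·11^2 = $170. That is the break-even price.
For $20 ≤ P < $170 the firm produces at a loss; below $20 it shuts down.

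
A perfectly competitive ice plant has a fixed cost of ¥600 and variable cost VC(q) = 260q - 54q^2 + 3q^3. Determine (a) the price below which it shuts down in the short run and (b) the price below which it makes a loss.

Shutdown price = min AVC. AVC = 260 - 54q + 3q^2, with vertex at q = 9 and minimum ¥17.
ATC = 600/q + 260 - 54q + 3q^2. Setting dATC/dq = −600/q^2 − 54 + 6q = 0 gives q = 10 (since 6·10^3 − 54·10^2 = 600).
min ATC = 600/10 + 260 − 54·10 + 3·10^2 = ¥80. That is the break-even price.
Between these two prices the firm operates at a loss; above ¥80 it earns a profit.

Shutdown price = ¥17; break-even price = ¥80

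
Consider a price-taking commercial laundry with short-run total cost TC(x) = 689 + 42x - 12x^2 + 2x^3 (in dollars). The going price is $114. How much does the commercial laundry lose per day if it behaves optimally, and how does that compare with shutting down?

AVC = 42 - 12x + 2x^2 has its minimum $24 at x = 3; price $114 clears that bar, so the firm operates.
MC = 42 - 24x + 6x^2. Setting P = MC and taking the root on the rising branch gives x* = 6.
TR = 114·6 = 684. TC = 689 + 252 = 941. Profit = 684 − 941 = -$257.
That loss of $257 beats the $689 the firm would lose by shutting down; producing recovers $432 of fixed cost.

Profit = -$257 at x = 6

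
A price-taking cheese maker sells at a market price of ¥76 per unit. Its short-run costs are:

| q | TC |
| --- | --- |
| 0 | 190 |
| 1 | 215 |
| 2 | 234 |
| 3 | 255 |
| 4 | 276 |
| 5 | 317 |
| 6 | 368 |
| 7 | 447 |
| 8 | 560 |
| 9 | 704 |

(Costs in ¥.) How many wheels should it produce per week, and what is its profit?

Compute π = P·q − TC at each output: q=0: -190; q=1: -139; q=2: -82; q=3: -27; q=4: 28; q=5: 63; q=6: 88; q=7: 85; q=8: 48; q=9: -20.
Profit is maximized at q = 6. AVC there is 178/6 = ¥29.67 ≤ P, so producing beats shutting down (which would give -¥190).

q = 6; profit = ¥88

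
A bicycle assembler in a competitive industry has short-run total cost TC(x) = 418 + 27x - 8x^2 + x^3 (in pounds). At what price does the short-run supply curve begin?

£11 per unit

The shutdown price is the minimum of AVC. VC = 27x - 8x^2 + x^3, so AVC = 27 - 8x + x^2.
At the minimum of AVC, MC = AVC. MC = 27 - 16x + 3x^2; setting MC = AVC gives 2x^2 - 8x = 0, so x = 4. min AVC = 11.
So the shutdown price is £11.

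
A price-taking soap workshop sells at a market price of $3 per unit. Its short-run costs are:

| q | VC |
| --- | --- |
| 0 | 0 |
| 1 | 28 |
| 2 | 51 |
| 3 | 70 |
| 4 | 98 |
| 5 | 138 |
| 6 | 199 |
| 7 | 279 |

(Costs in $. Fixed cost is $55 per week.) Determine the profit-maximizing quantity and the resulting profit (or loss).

Compute π = P·q − TC at each output: q=0: -55; q=1: -80; q=2: -100; q=3: -116; q=4: -141; q=5: -178; q=6: -236; q=7: -313.
Profit is highest at q = 0. Equivalently, the lowest AVC in the table is 70/3 ≈ $23.33 at q = 3, and P = $3 falls below it — price never covers variable cost, so the firm shuts down and loses only its fixed cost.

q = 0 (shut down); profit = -$55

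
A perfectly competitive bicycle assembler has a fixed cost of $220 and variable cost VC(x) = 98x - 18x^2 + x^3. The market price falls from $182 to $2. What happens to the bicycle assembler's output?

Output falls from 14 to 0 (the firm shuts down)

AVC = 98 - 18x + x^2, minimized at x = 9 where min AVC = $17. MC = 98 - 36x + 3x^2.
With P = $182 above the shutdown price, P = MC gives x = 14.
At P = $2 < min AVC = $17, price no longer covers variable cost at any output, so the firm shuts down: x = 0.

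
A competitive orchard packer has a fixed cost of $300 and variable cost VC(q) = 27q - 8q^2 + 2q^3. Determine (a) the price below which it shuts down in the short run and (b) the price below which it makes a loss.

Shutdown price = $19; break-even price = $97

Shutdown price = min AVC. AVC = 27 - 8q + 2q^2, with vertex at q = 2 and minimum $19.
ATC = 300/q + 27 - 8q + 2q^2. Setting dATC/dq = −300/q^2 − 8 + 4q = 0 gives q = 5 (since 4·5^3 − 8·5^2 = 300).
min ATC = 300/5 + 27 − 8·5 + 2·5^2 = $97. That is the break-even price.
Between these two prices the firm operates at a loss; above $97 it earns a profit.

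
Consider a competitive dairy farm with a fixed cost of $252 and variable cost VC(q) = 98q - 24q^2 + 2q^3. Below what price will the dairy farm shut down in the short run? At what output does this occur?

$26 per unit, at q = 6

Short-run supply begins at min AVC. From VC = 98q - 24q^2 + 2q^3, AVC = 98 - 24q + 2q^2.
At the minimum of AVC, MC = AVC. MC = 98 - 48q + 6q^2; setting MC = AVC gives 4q^2 - 24q = 0, so q = 6. min AVC = 26.
So the shutdown price is $26.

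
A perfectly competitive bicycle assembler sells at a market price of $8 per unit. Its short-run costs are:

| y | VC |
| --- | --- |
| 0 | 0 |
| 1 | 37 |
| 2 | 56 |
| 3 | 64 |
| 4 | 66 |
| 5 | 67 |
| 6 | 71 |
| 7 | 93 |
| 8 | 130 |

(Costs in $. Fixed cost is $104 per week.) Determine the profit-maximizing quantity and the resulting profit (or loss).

y = 0 (shut down); profit = -$104

Compute π = P·y − TC at each output: y=0: -104; y=1: -133; y=2: -144; y=3: -144; y=4: -138; y=5: -131; y=6: -127; y=7: -141; y=8: -170.
Profit is highest at y = 0. Equivalently, the lowest AVC in the table is 71/6 ≈ $11.83 at y = 6, and P = $8 falls below it — price never covers variable cost, so the firm shuts down and loses only its fixed cost.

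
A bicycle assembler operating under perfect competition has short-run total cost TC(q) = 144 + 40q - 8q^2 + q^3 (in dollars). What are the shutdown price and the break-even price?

Shutdown price = min AVC. AVC = 40 - 8q + q^2, with vertex at q = 4 and minimum $24.
ATC = 144/q + 40 - 8q + q^2. Setting dATC/dq = −144/q^2 − 8 + 2q = 0 gives q = 6 (since 2·6^3 − 8·6^2 = 144).
min ATC = 144/6 + 40 − 8·6 + 6^2 = $52. That is the break-even price.
Between these two prices the firm operates at a loss; above $52 it earns a profit.

Shutdown price = $24; break-even price = $52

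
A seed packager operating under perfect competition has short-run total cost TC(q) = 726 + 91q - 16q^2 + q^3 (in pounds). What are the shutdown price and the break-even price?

Shutdown price = min AVC. AVC = 91 - 16q + q^2, with vertex at q = 8 and minimum £27.
ATC = 726/q + 91 - 16q + q^2. Setting dATC/dq = −726/q^2 − 16 + 2q = 0 gives q = 11 (since 2·11^3 − 16·11^2 = 726).
min ATC = 726/11 + 91 − 16·11 + 11^2 = £102. That is the break-even price.
For £27 ≤ P < £102 the firm produces at a loss; below £27 it shuts down.

Shutdown price = £27; break-even price = £102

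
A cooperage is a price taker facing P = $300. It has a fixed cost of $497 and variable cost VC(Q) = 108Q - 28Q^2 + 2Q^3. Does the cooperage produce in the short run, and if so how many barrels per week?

Produce at Q = 12

Variable cost is VC = 108Q - 28Q^2 + 2Q^3, so AVC = VC/Q = 108 - 28Q + 2Q^2 and MC = dTC/dQ = 108 - 56Q + 6Q^2.
AVC is minimized where dAVC/dQ = -28 + 4Q = 0, at Q = 7; min AVC = 108 - 28·7 + 2·7^2 = $10.
Since P = $300 ≥ min AVC = $10, price covers variable cost and the firm should produce.
P = MC gives -192 - 56Q + 6Q^2 = 0, with roots -8/3 and 12. Take the larger (rising MC): Q* = 12.
Check: AVC at Q = 12 is $60 ≤ P, so revenue covers variable cost.
Profit = P·Q − TC = 300·12 − 1217 = $2383.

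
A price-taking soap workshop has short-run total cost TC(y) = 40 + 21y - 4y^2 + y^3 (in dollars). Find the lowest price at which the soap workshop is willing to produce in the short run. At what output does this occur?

$17 per unit, at y = 2

The firm shuts down when price falls below the minimum of average variable cost. AVC = VC/y = 21 - 4y + y^2.
dAVC/dy = -4 + 2y = 0 gives y = 2. min AVC = 21 - 4·2 + 2^2 = 17.
The firm shuts down for any P below $17.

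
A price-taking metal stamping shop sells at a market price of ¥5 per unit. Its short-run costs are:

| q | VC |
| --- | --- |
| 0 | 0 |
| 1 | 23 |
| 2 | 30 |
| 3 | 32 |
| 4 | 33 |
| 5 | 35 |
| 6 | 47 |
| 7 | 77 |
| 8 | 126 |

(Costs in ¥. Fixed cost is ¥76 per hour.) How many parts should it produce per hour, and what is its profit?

q = 0 (shut down); profit = -¥76

Profit at each row (π = 5q − TC): q=0: -76; q=1: -94; q=2: -96; q=3: -93; q=4: -89; q=5: -86; q=6: -93; q=7: -118; q=8: -162.
Profit is highest at q = 0. Equivalently, the lowest AVC in the table is 35/5 ≈ ¥7 at q = 5, and P = ¥5 falls below it — price never covers variable cost, so the firm shuts down and loses only its fixed cost.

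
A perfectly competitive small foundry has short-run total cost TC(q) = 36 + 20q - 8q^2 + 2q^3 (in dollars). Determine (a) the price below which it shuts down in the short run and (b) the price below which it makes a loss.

Shutdown price = $12; break-even price = $26

Shutdown price = min AVC. AVC = 20 - 8q + 2q^2, with vertex at q = 2 and minimum $12.
ATC = 36/q + 20 - 8q + 2q^2. Setting dATC/dq = −36/q^2 − 8 + 4q = 0 gives q = 3 (since 4·3^3 − 8·3^2 = 36).
min ATC = 36/3 + 20 − 8·3 + 2·3^2 = $26. That is the break-even price.
For $12 ≤ P < $26 the firm produces at a loss; below $12 it shuts down.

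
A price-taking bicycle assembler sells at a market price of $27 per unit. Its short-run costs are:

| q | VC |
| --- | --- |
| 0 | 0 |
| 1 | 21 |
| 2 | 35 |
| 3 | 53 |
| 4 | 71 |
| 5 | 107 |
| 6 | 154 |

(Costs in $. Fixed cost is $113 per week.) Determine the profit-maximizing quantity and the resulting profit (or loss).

q = 4; profit = -$76

Tabulate TR − TC: q=0: -113; q=1: -107; q=2: -94; q=3: -85; q=4: -76; q=5: -85; q=6: -105.
Profit is maximized at q = 4. AVC there is 71/4 = $17.75 ≤ P, so producing beats shutting down (which would give -$113).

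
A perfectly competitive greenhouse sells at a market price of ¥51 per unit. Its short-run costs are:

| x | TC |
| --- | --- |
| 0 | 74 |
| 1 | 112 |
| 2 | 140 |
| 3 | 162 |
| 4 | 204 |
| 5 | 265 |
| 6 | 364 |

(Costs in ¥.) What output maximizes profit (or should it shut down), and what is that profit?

x = 4; profit = ¥0

Compute π = P·x − TC at each output: x=0: -74; x=1: -61; x=2: -38; x=3: -9; x=4: 0; x=5: -10; x=6: -58.
Profit is maximized at x = 4. AVC there is 130/4 = ¥32.50 ≤ P, so producing beats shutting down (which would give -¥74).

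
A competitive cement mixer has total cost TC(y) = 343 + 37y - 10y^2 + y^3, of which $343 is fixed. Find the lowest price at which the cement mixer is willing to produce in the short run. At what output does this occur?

$12 per unit, at y = 5

The shutdown price is the minimum of AVC. VC = 37y - 10y^2 + y^3, so AVC = 37 - 10y + y^2.
At the minimum of AVC, MC = AVC. MC = 37 - 20y + 3y^2; setting MC = AVC gives 2y^2 - 10y = 0, so y = 5. min AVC = 12.
The firm shuts down for any P below $12.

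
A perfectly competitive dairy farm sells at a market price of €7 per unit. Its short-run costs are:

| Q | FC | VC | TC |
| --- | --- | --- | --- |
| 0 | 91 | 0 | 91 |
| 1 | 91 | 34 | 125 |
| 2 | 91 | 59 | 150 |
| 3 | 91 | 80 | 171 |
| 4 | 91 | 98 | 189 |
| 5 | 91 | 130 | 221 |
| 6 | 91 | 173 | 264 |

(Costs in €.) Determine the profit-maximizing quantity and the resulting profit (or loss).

Profit at each row (π = 7Q − TC): Q=0: -91; Q=1: -118; Q=2: -136; Q=3: -150; Q=4: -161; Q=5: -186; Q=6: -222.
Profit is highest at Q = 0. Equivalently, the lowest AVC in the table is 98/4 ≈ €24.50 at Q = 4, and P = €7 falls below it — price never covers variable cost, so the firm shuts down and loses only its fixed cost.

Q = 0 (shut down); profit = -€91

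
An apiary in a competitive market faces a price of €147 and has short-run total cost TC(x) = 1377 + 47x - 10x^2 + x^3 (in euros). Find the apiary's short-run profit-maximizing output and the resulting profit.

Profit = -€377 at x = 10

AVC = 47 - 10x + x^2; min AVC = €22 at x = 5. Since P = €147 ≥ min AVC, the firm produces.
MC = 47 - 20x + 3x^2. Setting P = MC and taking the root on the rising branch gives x* = 10.
TR = 147·10 = 1470. TC = 1377 + 470 = 1847. Profit = 1470 − 1847 = -€377.
Shutting down would mean losing the fixed cost of €1377, so operating at a loss of €377 is better by €1000.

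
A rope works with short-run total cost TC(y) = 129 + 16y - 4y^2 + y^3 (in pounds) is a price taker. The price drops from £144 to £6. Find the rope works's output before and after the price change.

Output falls from 8 to 0 (the firm shuts down)

MC = 16 - 8y + 3y^2; the shutdown threshold is min AVC = £12 (at y = 2).
At P = £144 ≥ min AVC, set P = MC on the rising branch: y = 8.
At P = £6 < min AVC = £12, price no longer covers variable cost at any output, so the firm shuts down: y = 0.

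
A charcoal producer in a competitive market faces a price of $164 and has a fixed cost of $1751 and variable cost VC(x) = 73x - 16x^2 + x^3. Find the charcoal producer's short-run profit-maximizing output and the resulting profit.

AVC = 73 - 16x + x^2 has its minimum $9 at x = 8; price $164 clears that bar, so the firm operates.
MC = 73 - 32x + 3x^2. Setting P = MC and taking the root on the rising branch gives x* = 13.
TR = 164·13 = 2132. TC = 1751 + 442 = 2193. Profit = 2132 − 2193 = -$61.
By producing, the firm covers all variable cost plus $1690 of fixed cost; shutting down would lose the full $1751.

Profit = -$61 at x = 13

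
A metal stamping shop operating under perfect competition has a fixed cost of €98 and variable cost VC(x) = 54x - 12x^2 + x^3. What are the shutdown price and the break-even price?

Shutdown price = min AVC. AVC = 54 - 12x + x^2, with vertex at x = 6 and minimum €18.
ATC = 98/x + 54 - 12x + x^2. Setting dATC/dx = −98/x^2 − 12 + 2x = 0 gives x = 7 (since 2·7^3 − 12·7^2 = 98).
min ATC = 98/7 + 54 − 12·7 + 7^2 = €33. That is the break-even price.
For €18 ≤ P < €33 the firm produces at a loss; below €18 it shuts down.

Shutdown price = €18; break-even price = €33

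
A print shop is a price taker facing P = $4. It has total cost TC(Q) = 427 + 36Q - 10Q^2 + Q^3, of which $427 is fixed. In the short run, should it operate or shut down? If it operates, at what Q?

Variable cost is VC = 36Q - 10Q^2 + Q^3, so AVC = VC/Q = 36 - 10Q + Q^2 and MC = dTC/dQ = 36 - 20Q + 3Q^2.
The AVC parabola has its vertex at Q = 10/2 = 5, where AVC = 36 - 10·5 + 5^2 = $11.
Since P = $4 < min AVC = $11, price fails to cover variable cost at any output.
Shutting down limits the loss to fixed cost, $427.

Shut down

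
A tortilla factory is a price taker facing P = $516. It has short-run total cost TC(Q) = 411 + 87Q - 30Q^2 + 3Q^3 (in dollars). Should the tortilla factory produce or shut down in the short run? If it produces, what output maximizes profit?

Variable cost is VC = 87Q - 30Q^2 + 3Q^3, so AVC = VC/Q = 87 - 30Q + 3Q^2 and MC = dTC/dQ = 87 - 60Q + 9Q^2.
AVC is minimized where dAVC/dQ = -30 + 6Q = 0, at Q = 5; min AVC = 87 - 30·5 + 3·5^2 = $12.
Since P = $516 ≥ min AVC = $12, price covers variable cost and the firm should produce.
P = MC gives -429 - 60Q + 9Q^2 = 0, with roots -13/3 and 11. Take the larger (rising MC): Q* = 11.
Check: AVC at Q = 11 is $120 ≤ P, so revenue covers variable cost.
Profit = P·Q − TC = 516·11 − 1731 = $3945.

Produce at Q = 11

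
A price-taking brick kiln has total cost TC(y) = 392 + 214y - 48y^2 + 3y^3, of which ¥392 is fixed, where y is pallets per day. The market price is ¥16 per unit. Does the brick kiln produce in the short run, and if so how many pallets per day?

Shut down

Variable cost is VC = 214y - 48y^2 + 3y^3, so AVC = VC/y = 214 - 48y + 3y^2 and MC = dTC/dy = 214 - 96y + 9y^2.
The AVC parabola has its vertex at y = 48/6 = 8, where AVC = 214 - 48·8 + 3·8^2 = ¥22.
P = ¥16 lies below min AVC = ¥22; no output level covers variable cost.
Shutting down limits the loss to fixed cost, ¥392.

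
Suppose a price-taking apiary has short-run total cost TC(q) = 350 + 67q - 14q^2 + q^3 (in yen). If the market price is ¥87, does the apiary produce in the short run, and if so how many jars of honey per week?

Produce at q = 10

Variable cost is VC = 67q - 14q^2 + q^3, so AVC = VC/q = 67 - 14q + q^2 and MC = dTC/dq = 67 - 28q + 3q^2.
The AVC parabola has its vertex at q = 14/2 = 7, where AVC = 67 - 14·7 + 7^2 = ¥18.
P = ¥87 exceeds min AVC = ¥18, so the firm stays open.
Set P = MC: 87 = 67 - 28q + 3q^2 → -20 - 28q + 3q^2 = 0. The roots are q = -2/3 and q = 10; the profit-maximizing output is on the rising part of MC, so q* = 10.
Check: AVC at q = 10 is ¥27 ≤ P, so revenue covers variable cost.
Profit = P·q − TC = 87·10 − 620 = ¥250.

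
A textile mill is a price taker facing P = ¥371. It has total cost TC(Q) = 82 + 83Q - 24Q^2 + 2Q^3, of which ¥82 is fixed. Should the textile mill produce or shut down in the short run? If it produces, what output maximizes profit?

Variable cost is VC = 83Q - 24Q^2 + 2Q^3, so AVC = VC/Q = 83 - 24Q + 2Q^2 and MC = dTC/dQ = 83 - 48Q + 6Q^2.
The AVC parabola has its vertex at Q = 24/4 = 6, where AVC = 83 - 24·6 + 2·6^2 = ¥11.
Since P = ¥371 ≥ min AVC = ¥11, price covers variable cost and the firm should produce.
P = MC gives -288 - 48Q + 6Q^2 = 0, with roots -4 and 12. Take the larger (rising MC): Q* = 12.
Check: AVC at Q = 12 is ¥83 ≤ P, so revenue covers variable cost.
Profit = P·Q − TC = 371·12 − 1078 = ¥3374.

Produce at Q = 12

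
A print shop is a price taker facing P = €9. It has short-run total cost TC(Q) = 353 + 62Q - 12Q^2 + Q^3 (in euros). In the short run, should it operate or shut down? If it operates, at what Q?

Strip out fixed cost: VC = 62Q - 12Q^2 + Q^3. Then AVC = 62 - 12Q + Q^2 and MC = 62 - 24Q + 3Q^2.
AVC hits its minimum where MC = AVC, at Q = 6, giving min AVC = 62 - 12·6 + 6^2 = €26.
P = €9 lies below min AVC = €26; no output level covers variable cost.
The firm minimizes its loss by shutting down and losing only its fixed cost of €353.

Shut down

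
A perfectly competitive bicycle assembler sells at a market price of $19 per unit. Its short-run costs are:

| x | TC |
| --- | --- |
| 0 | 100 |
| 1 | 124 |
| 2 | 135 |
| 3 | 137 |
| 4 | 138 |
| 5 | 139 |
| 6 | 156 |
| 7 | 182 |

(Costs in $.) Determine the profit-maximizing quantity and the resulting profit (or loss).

x = 6; profit = -$42

Tabulate TR − TC: x=0: -100; x=1: -105; x=2: -97; x=3: -80; x=4: -62; x=5: -44; x=6: -42; x=7: -49.
Profit is maximized at x = 6. AVC there is 56/6 = $9.33 ≤ P, so producing beats shutting down (which would give -$100).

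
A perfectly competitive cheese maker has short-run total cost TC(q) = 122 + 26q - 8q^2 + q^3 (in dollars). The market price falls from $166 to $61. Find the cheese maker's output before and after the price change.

MC = 26 - 16q + 3q^2; the shutdown threshold is min AVC = $10 (at q = 4).
With P = $166 above the shutdown price, P = MC gives q = 10.
At P = $61 ≥ min AVC, set P = MC: q = 7. The firm stays open but cuts output.

Output falls from 10 to 7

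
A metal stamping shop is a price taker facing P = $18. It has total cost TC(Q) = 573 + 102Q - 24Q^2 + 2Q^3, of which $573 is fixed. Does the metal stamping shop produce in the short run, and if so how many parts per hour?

Shut down

From TC, MC = TC'(Q) = 102 - 48Q + 6Q^2 and AVC = VC/Q = 102 - 24Q + 2Q^2.
AVC hits its minimum where MC = AVC, at Q = 6, giving min AVC = 102 - 24·6 + 2·6^2 = $30.
Since P = $18 < min AVC = $30, price fails to cover variable cost at any output.
The firm minimizes its loss by shutting down and losing only its fixed cost of $573.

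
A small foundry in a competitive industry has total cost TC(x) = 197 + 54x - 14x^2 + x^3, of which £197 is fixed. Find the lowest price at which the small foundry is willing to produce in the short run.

The firm shuts down when price falls below the minimum of average variable cost. AVC = VC/x = 54 - 14x + x^2.
dAVC/dx = -14 + 2x = 0 gives x = 7. min AVC = 54 - 14·7 + 7^2 = 5.
For P < £5 the firm produces nothing.

£5 per unit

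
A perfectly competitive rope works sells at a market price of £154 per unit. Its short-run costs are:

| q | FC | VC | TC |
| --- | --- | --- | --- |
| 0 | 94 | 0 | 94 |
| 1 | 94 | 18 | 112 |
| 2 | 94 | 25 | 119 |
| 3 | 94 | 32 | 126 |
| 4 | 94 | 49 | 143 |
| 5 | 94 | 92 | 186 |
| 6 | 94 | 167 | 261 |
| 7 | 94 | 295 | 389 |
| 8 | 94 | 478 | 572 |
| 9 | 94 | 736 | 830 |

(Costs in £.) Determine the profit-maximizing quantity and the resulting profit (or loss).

q = 7; profit = £689

Tabulate TR − TC: q=0: -94; q=1: 42; q=2: 189; q=3: 336; q=4: 473; q=5: 584; q=6: 663; q=7: 689; q=8: 660; q=9: 556.
Profit is maximized at q = 7. AVC there is 295/7 = £42.14 ≤ P, so producing beats shutting down (which would give -£94).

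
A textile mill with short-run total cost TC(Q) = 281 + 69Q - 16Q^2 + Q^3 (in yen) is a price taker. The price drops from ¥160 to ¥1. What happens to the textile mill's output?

MC = 69 - 32Q + 3Q^2; the shutdown threshold is min AVC = ¥5 (at Q = 8).
At P = ¥160 ≥ min AVC, set P = MC on the rising branch: Q = 13.
At P = ¥1 < min AVC = ¥5, price no longer covers variable cost at any output, so the firm shuts down: Q = 0.

Output falls from 13 to 0 (the firm shuts down)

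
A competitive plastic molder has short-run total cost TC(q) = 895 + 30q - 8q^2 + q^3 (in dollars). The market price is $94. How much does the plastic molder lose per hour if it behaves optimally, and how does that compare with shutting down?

AVC = 30 - 8q + q^2; min AVC = $14 at q = 4. Since P = $94 ≥ min AVC, the firm produces.
MC = 30 - 16q + 3q^2. Setting P = MC and taking the root on the rising branch gives q* = 8.
TR = 94·8 = 752. TC = 895 + 240 = 1135. Profit = 752 − 1135 = -$383.
By producing, the firm covers all variable cost plus $512 of fixed cost; shutting down would lose the full $895.

Profit = -$383 at q = 8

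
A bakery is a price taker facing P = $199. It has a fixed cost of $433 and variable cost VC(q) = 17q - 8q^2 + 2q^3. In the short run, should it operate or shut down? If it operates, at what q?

Strip out fixed cost: VC = 17q - 8q^2 + 2q^3. Then AVC = 17 - 8q + 2q^2 and MC = 17 - 16q + 6q^2.
The AVC parabola has its vertex at q = 8/4 = 2, where AVC = 17 - 8·2 + 2·2^2 = $9.
Since P = $199 ≥ min AVC = $9, price covers variable cost and the firm should produce.
P = MC gives -182 - 16q + 6q^2 = 0, with roots -13/3 and 7. Take the larger (rising MC): q* = 7.
Check: AVC at q = 7 is $59 ≤ P, so revenue covers variable cost.
Profit = P·q − TC = 199·7 − 846 = $547.

Produce at q = 7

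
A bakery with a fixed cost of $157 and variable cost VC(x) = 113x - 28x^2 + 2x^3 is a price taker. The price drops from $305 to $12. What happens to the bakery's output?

MC = 113 - 56x + 6x^2; the shutdown threshold is min AVC = $15 (at x = 7).
With P = $305 above the shutdown price, P = MC gives x = 12.
At P = $12 < min AVC = $15, price no longer covers variable cost at any output, so the firm shuts down: x = 0.

Output falls from 12 to 0 (the firm shuts down)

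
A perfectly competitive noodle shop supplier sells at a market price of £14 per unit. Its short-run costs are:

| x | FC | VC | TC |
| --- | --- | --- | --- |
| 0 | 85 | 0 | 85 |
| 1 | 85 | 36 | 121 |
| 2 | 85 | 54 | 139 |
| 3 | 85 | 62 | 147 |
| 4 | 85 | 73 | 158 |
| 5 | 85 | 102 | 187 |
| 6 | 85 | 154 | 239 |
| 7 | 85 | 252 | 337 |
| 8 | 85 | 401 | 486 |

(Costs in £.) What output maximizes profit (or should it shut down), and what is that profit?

Profit at each row (π = 14x − TC): x=0: -85; x=1: -107; x=2: -111; x=3: -105; x=4: -102; x=5: -117; x=6: -155; x=7: -239; x=8: -374.
Profit is highest at x = 0. Equivalently, the lowest AVC in the table is 73/4 ≈ £18.25 at x = 4, and P = £14 falls below it — price never covers variable cost, so the firm shuts down and loses only its fixed cost.

x = 0 (shut down); profit = -£85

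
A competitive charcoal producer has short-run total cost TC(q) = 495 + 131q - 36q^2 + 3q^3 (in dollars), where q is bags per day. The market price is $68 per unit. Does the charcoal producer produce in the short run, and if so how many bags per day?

Produce at q = 7

Variable cost is VC = 131q - 36q^2 + 3q^3, so AVC = VC/q = 131 - 36q + 3q^2 and MC = dTC/dq = 131 - 72q + 9q^2.
AVC hits its minimum where MC = AVC, at q = 6, giving min AVC = 131 - 36·6 + 3·6^2 = $23.
P = $68 exceeds min AVC = $23, so the firm stays open.
P = MC gives 63 - 72q + 9q^2 = 0, with roots 1 and 7. Take the larger (rising MC): q* = 7.
Check: AVC at q = 7 is $26 ≤ P, so revenue covers variable cost.
Profit = P·q − TC = 68·7 − 677 = -$201, a loss, but smaller than the $495 fixed cost the firm would lose by shutting down.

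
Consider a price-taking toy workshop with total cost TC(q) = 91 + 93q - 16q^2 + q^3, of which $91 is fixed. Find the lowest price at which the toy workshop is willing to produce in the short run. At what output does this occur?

$29 per unit, at q = 8

Short-run supply begins at min AVC. From VC = 93q - 16q^2 + q^3, AVC = 93 - 16q + q^2.
dAVC/dq = -16 + 2q = 0 gives q = 8. min AVC = 93 - 16·8 + 8^2 = 29.
For P < $29 the firm produces nothing.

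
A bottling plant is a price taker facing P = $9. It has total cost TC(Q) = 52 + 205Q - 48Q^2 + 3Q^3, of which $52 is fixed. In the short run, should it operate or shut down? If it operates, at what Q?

Variable cost is VC = 205Q - 48Q^2 + 3Q^3, so AVC = VC/Q = 205 - 48Q + 3Q^2 and MC = dTC/dQ = 205 - 96Q + 9Q^2.
AVC is minimized where dAVC/dQ = -48 + 6Q = 0, at Q = 8; min AVC = 205 - 48·8 + 3·8^2 = $13.
P = $9 lies below min AVC = $13; no output level covers variable cost.
Best response: produce nothing and absorb the $52 fixed cost.

Shut down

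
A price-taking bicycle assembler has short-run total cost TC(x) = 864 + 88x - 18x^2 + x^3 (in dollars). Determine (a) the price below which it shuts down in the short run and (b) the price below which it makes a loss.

Shutdown price = $7; break-even price = $88

Shutdown price = min AVC. AVC = 88 - 18x + x^2, with vertex at x = 9 and minimum $7.
ATC = 864/x + 88 - 18x + x^2. Setting dATC/dx = −864/x^2 − 18 + 2x = 0 gives x = 12 (since 2·12^3 − 18·12^2 = 864).
min ATC = 864/12 + 88 − 18·12 + 12^2 = $88. That is the break-even price.
Between these two prices the firm operates at a loss; above $88 it earns a profit.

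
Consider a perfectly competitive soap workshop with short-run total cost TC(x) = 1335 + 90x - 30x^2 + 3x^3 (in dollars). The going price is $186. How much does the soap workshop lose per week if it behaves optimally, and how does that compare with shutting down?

Profit = -$183 at x = 8

AVC = 90 - 30x + 3x^2; min AVC = $15 at x = 5. Since P = $186 ≥ min AVC, the firm produces.
With MC = 90 - 60x + 9x^2, P = MC on the upward-sloping part at x* = 8.
TR = 186·8 = 1488. TC = 1335 + 336 = 1671. Profit = 1488 − 1671 = -$183.
By producing, the firm covers all variable cost plus $1152 of fixed cost; shutting down would lose the full $1335.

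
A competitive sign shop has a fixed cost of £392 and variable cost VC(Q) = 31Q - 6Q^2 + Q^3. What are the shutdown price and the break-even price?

AVC = 31 - 6Q + Q^2; minimized at Q = 3, giving min AVC = £22. That is the shutdown price.
ATC = 392/Q + 31 - 6Q + Q^2. Setting dATC/dQ = −392/Q^2 − 6 + 2Q = 0 gives Q = 7 (since 2·7^3 − 6·7^2 = 392).
min ATC = 392/7 + 31 − 6·7 + 7^2 = £94. That is the break-even price.
For £22 ≤ P < £94 the firm produces at a loss; below £22 it shuts down.

Shutdown price = £22; break-even price = £94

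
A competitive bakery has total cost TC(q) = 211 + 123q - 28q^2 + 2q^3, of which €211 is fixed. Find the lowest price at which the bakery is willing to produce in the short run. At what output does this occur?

Short-run supply begins at min AVC. From VC = 123q - 28q^2 + 2q^3, AVC = 123 - 28q + 2q^2.
dAVC/dq = -28 + 4q = 0 gives q = 7. min AVC = 123 - 28·7 + 2·7^2 = 25.
The firm shuts down for any P below €25.

€25 per unit, at q = 7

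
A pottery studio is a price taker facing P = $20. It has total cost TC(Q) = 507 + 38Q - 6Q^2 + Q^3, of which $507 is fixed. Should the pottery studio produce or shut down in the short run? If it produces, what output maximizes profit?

Variable cost is VC = 38Q - 6Q^2 + Q^3, so AVC = VC/Q = 38 - 6Q + Q^2 and MC = dTC/dQ = 38 - 12Q + 3Q^2.
AVC hits its minimum where MC = AVC, at Q = 3, giving min AVC = 38 - 6·3 + 3^2 = $29.
P = $20 lies below min AVC = $29; no output level covers variable cost.
Best response: produce nothing and absorb the $507 fixed cost.

Shut down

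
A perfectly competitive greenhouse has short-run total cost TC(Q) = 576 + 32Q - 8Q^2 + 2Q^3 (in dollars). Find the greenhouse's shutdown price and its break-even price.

Shutdown price = $24; break-even price = $152

AVC = 32 - 8Q + 2Q^2; minimized at Q = 2, giving min AVC = $24. That is the shutdown price.
ATC = 576/Q + 32 - 8Q + 2Q^2. Setting dATC/dQ = −576/Q^2 − 8 + 4Q = 0 gives Q = 6 (since 4·6^3 − 8·6^2 = 576).
min ATC = 576/6 + 32 − 8·6 + 2·6^2 = $152. That is the break-even price.
For $24 ≤ P < $152 the firm produces at a loss; below $24 it shuts down.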